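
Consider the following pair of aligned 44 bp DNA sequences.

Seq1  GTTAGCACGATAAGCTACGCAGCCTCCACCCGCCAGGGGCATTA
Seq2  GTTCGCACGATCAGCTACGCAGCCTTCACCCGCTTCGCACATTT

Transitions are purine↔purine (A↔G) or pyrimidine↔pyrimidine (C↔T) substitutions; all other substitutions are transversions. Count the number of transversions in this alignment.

Differing sites — 4:A/C (Tv); 12:A/C (Tv); 26:C/T (Ti); 34:C/T (Ti); 35:A/T (Tv); 36:G/C (Tv); 38:G/C (Tv); 39:G/A (Ti); 44:A/T (Tv).
Of the 9 differences, 3 transitions and 6 transversions, so the answer is 6.

6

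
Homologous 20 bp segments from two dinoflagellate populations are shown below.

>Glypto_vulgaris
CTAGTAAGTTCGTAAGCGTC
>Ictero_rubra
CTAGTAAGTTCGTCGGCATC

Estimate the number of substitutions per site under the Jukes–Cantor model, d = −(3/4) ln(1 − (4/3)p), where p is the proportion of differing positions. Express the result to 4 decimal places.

0.1674

The sequences differ at positions 14 (A/C), 15 (A/G), 18 (G/A).
p = 3/20 = 0.150000.
d = −0.75 · ln(1 − (4/3)·0.150000) = −0.75 · ln(0.800000) = −0.75 · (-0.223144) = 0.1674.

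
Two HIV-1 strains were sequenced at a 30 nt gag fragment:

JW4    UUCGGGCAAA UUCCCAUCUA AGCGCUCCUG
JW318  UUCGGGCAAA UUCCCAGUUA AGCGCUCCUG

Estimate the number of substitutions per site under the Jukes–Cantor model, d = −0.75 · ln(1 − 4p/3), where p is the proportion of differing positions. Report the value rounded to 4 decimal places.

0.0698

Mismatches occur at site 17 (U→G), site 18 (C→U).
p = 2/30 = 0.066667.
d = −0.75 · ln(1 − (4/3)·0.066667) = −0.75 · ln(0.911111) = −0.75 · (-0.093091) = 0.0698.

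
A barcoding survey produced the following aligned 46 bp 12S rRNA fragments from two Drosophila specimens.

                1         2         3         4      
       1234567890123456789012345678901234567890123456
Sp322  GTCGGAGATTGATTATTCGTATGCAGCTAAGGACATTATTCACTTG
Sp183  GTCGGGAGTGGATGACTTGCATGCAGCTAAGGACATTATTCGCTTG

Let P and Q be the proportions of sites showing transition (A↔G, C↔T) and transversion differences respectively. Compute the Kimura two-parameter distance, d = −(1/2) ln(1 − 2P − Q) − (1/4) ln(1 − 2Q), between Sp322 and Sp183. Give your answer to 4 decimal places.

Differing sites — 6:A/G (Ti); 7:G/A (Ti); 8:A/G (Ti); 10:T/G (Tv); 14:T/G (Tv); 16:T/C (Ti); 18:C/T (Ti); 20:T/C (Ti); 42:A/G (Ti).
Of the 9 differences, 7 transitions and 2 transversions over 46 sites: P = 7/46 = 0.152174, Q = 2/46 = 0.043478.
d = −0.5·ln(0.652174) − 0.25·ln(0.913044) = −0.5·(-0.427444) − 0.25·(-0.090971) = 0.2365.

0.2365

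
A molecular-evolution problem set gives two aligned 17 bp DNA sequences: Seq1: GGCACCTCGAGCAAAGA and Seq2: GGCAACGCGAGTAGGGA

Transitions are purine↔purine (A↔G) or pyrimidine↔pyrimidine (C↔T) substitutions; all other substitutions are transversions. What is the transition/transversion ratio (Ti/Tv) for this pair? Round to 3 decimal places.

Differing sites — 5:C/A (Tv); 7:T/G (Tv); 12:C/T (Ti); 14:A/G (Ti); 15:A/G (Ti).
Of the 5 differences, 3 transitions and 2 transversions, so Ti/Tv = 3/2 = 1.500.

1.500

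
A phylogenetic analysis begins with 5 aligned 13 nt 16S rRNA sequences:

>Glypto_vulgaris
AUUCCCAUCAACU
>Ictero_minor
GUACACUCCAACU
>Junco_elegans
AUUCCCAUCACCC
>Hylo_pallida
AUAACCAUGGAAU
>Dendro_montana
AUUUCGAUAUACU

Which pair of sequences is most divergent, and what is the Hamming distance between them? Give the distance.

Pairwise Hamming distances:
  Glypto_vulgaris vs Ictero_minor: 5
  Glypto_vulgaris vs Junco_elegans: 2
  Glypto_vulgaris vs Hylo_pallida: 5
  Glypto_vulgaris vs Dendro_montana: 4
  Ictero_minor vs Junco_elegans: 7
  Ictero_minor vs Hylo_pallida: 8
  Ictero_minor vs Dendro_montana: 9
  Junco_elegans vs Hylo_pallida: 7
  Junco_elegans vs Dendro_montana: 6
  Hylo_pallida vs Dendro_montana: 6
The largest is 9, between Ictero_minor and Dendro_montana.

9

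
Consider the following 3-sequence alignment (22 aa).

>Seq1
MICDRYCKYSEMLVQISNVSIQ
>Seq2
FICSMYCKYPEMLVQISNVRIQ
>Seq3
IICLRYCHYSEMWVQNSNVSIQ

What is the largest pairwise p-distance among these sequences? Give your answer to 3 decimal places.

Pairwise Hamming distances:
  Seq1 vs Seq2: 5
  Seq1 vs Seq3: 5
  Seq2 vs Seq3: 8
The largest is 8 mismatches, between Seq2 and Seq3; p = 8/22 = 0.364.

0.364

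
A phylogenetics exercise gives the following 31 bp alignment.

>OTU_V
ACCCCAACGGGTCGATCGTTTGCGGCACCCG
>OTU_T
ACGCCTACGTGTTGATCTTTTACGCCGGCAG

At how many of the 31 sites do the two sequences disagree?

Differing sites — 3:C/G; 6:A/T; 10:G/T; 13:C/T; 18:G/T; 22:G/A; 25:G/C; 27:A/G; 28:C/G; 30:C/A.
That gives 10 mismatches out of 31 aligned sites, so the Hamming distance is 10.

10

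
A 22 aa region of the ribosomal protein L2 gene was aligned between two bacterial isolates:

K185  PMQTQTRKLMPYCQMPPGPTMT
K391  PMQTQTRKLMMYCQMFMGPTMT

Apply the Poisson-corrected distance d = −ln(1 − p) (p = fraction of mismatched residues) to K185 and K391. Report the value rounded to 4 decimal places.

0.1466

The sequences differ at positions 11 (P/M), 16 (P/F), 17 (P/M).
p = 3/22 = 0.136364.
d = −ln(1 − 0.136364) = −ln(0.863636) = 0.1466.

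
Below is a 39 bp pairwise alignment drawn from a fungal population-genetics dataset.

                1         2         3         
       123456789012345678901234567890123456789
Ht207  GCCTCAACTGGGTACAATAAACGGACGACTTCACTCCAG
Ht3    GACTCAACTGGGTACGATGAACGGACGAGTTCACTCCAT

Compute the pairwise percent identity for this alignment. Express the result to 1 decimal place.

87.2%

Differing sites — 2:C/A; 16:A/G; 19:A/G; 29:C/G; 39:G/T.
34 of the 39 sites match, so the percent identity is 34/39 × 100 = 87.2%.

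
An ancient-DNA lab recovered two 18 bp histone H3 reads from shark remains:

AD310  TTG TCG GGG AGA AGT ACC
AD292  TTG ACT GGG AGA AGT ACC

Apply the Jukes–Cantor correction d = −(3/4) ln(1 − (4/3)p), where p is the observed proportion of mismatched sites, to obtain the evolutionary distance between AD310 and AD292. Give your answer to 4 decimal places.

Mismatches occur at site 4 (T→A), site 6 (G→T).
p = 2/18 = 0.111111.
d = −0.75 · ln(1 − (4/3)·0.111111) = −0.75 · ln(0.851852) = −0.75 · (-0.160342) = 0.1203.

0.1203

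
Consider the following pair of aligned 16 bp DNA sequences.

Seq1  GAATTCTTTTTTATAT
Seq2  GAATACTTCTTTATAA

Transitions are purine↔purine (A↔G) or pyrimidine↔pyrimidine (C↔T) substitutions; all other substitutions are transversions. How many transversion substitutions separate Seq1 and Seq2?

Differing sites — 5:T/A (Tv); 9:T/C (Ti); 16:T/A (Tv).
Of the 3 differences, 1 transition and 2 transversions, so the answer is 2.

2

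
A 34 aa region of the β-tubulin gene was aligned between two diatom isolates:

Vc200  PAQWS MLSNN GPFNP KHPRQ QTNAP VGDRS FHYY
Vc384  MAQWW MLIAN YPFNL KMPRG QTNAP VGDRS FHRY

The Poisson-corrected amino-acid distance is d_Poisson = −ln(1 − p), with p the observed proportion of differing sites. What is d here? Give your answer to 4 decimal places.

0.3075

The sequences differ at positions 1 (P/M), 5 (S/W), 8 (S/I), 9 (N/A), 11 (G/Y), 15 (P/L), 17 (H/M), 20 (Q/G), 33 (Y/R).
p = 9/34 = 0.264706.
d = −ln(1 − 0.264706) = −ln(0.735294) = 0.3075.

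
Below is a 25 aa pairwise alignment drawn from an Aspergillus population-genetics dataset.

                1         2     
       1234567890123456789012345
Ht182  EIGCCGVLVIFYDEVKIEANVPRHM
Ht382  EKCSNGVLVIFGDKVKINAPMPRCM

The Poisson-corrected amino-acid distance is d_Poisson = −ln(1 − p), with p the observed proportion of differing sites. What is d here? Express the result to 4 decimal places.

0.5108

Differing sites — 2:I/K; 3:G/C; 4:C/S; 5:C/N; 12:Y/G; 14:E/K; 18:E/N; 20:N/P; 21:V/M; 24:H/C.
p = 10/25 = 0.400000.
d = −ln(1 − 0.400000) = −ln(0.600000) = 0.5108.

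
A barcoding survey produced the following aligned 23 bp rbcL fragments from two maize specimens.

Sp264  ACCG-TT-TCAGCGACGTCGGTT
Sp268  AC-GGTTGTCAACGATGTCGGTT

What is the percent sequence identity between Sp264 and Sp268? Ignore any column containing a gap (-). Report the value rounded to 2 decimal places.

90.00%

Excluding the 3 gap columns leaves 20 comparable sites.
Differing sites — 12:G/A; 16:C/T.
18 of the 20 comparable sites match, so the percent identity is 18/20 × 100 = 90.00%.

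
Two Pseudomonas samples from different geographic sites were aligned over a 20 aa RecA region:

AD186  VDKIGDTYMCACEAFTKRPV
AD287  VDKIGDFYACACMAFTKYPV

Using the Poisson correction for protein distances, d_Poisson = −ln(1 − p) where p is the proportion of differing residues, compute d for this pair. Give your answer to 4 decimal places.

Differing sites — 7:T/F; 9:M/A; 13:E/M; 18:R/Y.
p = 4/20 = 0.200000.
d = −ln(1 − 0.200000) = −ln(0.800000) = 0.2231.

0.2231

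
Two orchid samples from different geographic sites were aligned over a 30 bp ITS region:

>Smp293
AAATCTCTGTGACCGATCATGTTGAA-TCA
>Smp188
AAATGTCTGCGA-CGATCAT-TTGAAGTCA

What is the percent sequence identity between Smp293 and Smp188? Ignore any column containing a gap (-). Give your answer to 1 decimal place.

92.6%

Excluding the 3 gap columns leaves 27 comparable sites.
Differing sites — 5:C/G; 10:T/C.
25 of the 27 comparable sites match, so the percent identity is 25/27 × 100 = 92.6%.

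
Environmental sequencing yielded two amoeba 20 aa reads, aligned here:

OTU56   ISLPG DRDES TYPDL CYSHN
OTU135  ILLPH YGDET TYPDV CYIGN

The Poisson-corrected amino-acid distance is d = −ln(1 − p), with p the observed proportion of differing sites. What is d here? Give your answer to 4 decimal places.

Differing sites — 2:S/L; 5:G/H; 6:D/Y; 7:R/G; 10:S/T; 15:L/V; 18:S/I; 19:H/G.
p = 8/20 = 0.400000.
d = −ln(1 − 0.400000) = −ln(0.600000) = 0.5108.

0.5108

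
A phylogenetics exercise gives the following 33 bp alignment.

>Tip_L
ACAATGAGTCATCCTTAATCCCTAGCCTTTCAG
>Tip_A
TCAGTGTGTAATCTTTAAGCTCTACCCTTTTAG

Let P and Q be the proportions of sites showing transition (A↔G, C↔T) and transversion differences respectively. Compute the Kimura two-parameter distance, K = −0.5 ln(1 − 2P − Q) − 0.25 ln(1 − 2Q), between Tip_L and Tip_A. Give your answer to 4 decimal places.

0.3406

Mismatches occur at site 1 (A→T, transversion), site 4 (A→G, transition), site 7 (A→T, transversion), site 10 (C→A, transversion), site 14 (C→T, transition), site 19 (T→G, transversion), site 21 (C→T, transition), site 25 (G→C, transversion), site 31 (C→T, transition).
Of the 9 differences, 4 transitions and 5 transversions over 33 sites: P = 4/33 = 0.121212, Q = 5/33 = 0.151515.
d = −0.5·ln(0.606061) − 0.25·ln(0.696970) = −0.5·(-0.500775) − 0.25·(-0.361013) = 0.3406.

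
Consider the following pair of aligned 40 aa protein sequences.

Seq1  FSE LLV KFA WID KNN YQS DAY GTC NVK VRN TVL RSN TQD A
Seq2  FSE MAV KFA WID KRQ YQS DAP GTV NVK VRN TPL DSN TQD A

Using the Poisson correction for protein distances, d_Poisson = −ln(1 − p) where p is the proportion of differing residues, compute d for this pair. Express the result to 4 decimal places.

Mismatches occur at site 4 (L↔M), site 5 (L↔A), site 14 (N↔R), site 15 (N↔Q), site 21 (Y↔P), site 24 (C↔V), site 32 (V↔P), site 34 (R↔D).
p = 8/40 = 0.200000.
d = −ln(1 − 0.200000) = −ln(0.800000) = 0.2231.

0.2231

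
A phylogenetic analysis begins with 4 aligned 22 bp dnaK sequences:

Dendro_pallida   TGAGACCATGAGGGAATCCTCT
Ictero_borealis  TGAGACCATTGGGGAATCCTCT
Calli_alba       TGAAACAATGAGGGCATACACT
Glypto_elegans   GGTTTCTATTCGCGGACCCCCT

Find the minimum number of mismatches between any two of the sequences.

Pairwise Hamming distances:
  Dendro_pallida vs Ictero_borealis: 2
  Dendro_pallida vs Calli_alba: 5
  Dendro_pallida vs Glypto_elegans: 11
  Ictero_borealis vs Calli_alba: 7
  Ictero_borealis vs Glypto_elegans: 10
  Calli_alba vs Glypto_elegans: 12
The smallest is 2, between Dendro_pallida and Ictero_borealis.

2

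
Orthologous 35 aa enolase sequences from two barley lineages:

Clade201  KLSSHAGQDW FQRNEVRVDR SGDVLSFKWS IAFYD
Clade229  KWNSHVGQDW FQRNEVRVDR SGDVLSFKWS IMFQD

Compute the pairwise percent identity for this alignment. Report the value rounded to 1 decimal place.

Differing sites — 2:L/W; 3:S/N; 6:A/V; 32:A/M; 34:Y/Q.
30 of the 35 sites match, so the percent identity is 30/35 × 100 = 85.7%.

85.7%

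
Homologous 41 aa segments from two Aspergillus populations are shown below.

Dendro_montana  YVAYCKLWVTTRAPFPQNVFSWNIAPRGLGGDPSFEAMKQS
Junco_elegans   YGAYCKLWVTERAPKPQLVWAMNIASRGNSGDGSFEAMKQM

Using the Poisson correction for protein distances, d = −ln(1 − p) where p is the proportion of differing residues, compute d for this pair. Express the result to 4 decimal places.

0.3463

Differing sites — 2:V/G; 11:T/E; 15:F/K; 18:N/L; 20:F/W; 21:S/A; 22:W/M; 26:P/S; 29:L/N; 30:G/S; 33:P/G; 41:S/M.
p = 12/41 = 0.292683.
d = −ln(1 − 0.292683) = −ln(0.707317) = 0.3463.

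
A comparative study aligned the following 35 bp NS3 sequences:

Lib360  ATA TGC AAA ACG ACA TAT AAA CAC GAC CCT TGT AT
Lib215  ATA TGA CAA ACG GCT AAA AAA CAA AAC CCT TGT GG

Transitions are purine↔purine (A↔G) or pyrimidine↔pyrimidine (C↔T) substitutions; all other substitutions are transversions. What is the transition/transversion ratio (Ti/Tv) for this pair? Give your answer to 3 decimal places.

Differing sites — 6:C/A (Tv); 7:A/C (Tv); 13:A/G (Ti); 15:A/T (Tv); 16:T/A (Tv); 18:T/A (Tv); 24:C/A (Tv); 25:G/A (Ti); 34:A/G (Ti); 35:T/G (Tv).
Of the 10 differences, 3 transitions and 7 transversions, so Ti/Tv = 3/7 = 0.429.

0.429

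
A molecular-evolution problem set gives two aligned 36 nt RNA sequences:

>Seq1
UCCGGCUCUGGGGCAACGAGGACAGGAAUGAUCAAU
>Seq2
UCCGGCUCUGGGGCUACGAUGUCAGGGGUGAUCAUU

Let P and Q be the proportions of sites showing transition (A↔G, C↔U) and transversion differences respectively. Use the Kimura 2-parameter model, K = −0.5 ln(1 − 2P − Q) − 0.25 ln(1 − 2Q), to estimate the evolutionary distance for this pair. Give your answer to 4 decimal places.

Differing sites — 15:A/U (Tv); 20:G/U (Tv); 22:A/U (Tv); 27:A/G (Ti); 28:A/G (Ti); 35:A/U (Tv).
Of the 6 differences, 2 transitions and 4 transversions over 36 sites: P = 2/36 = 0.055556, Q = 4/36 = 0.111111.
d = −0.5·ln(0.777777) − 0.25·ln(0.777778) = −0.5·(-0.251315) − 0.25·(-0.251314) = 0.1885.

0.1885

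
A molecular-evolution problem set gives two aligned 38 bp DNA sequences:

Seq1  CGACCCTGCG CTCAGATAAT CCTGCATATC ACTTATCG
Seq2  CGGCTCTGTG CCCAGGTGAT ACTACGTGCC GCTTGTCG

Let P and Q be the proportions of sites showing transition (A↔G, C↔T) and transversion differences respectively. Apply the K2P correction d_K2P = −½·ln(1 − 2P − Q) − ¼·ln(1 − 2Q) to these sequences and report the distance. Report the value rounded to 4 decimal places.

0.5498

Differing sites — 3:A/G (Ti); 5:C/T (Ti); 9:C/T (Ti); 12:T/C (Ti); 16:A/G (Ti); 18:A/G (Ti); 21:C/A (Tv); 24:G/A (Ti); 26:A/G (Ti); 28:A/G (Ti); 29:T/C (Ti); 31:A/G (Ti); 35:A/G (Ti).
Of the 13 differences, 12 transitions and 1 transversion over 38 sites: P = 12/38 = 0.315789, Q = 1/38 = 0.026316.
d = −0.5·ln(0.342106) − 0.25·ln(0.947368) = −0.5·(-1.072635) − 0.25·(-0.054068) = 0.5498.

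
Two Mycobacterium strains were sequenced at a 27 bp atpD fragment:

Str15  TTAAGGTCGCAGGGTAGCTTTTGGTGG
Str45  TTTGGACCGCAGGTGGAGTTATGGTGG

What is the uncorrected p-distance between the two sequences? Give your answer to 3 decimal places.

Differing sites — 3:A/T; 4:A/G; 6:G/A; 7:T/C; 14:G/T; 15:T/G; 16:A/G; 17:G/A; 18:C/G; 21:T/A.
There are 10 differences over 27 sites, so p = 10/27 = 0.370.

0.370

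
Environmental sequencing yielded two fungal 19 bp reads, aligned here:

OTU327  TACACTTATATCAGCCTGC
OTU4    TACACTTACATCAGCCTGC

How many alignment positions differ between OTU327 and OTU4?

A single mismatch occurs at site 9 (T↔C).
That gives 1 mismatch out of 19 aligned sites, so the Hamming distance is 1.

1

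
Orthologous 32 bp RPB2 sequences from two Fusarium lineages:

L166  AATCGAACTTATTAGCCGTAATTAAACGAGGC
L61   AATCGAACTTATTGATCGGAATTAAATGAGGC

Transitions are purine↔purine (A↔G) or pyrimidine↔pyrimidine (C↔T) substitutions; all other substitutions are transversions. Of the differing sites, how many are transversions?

1

Differing sites — 14:A/G (Ti); 15:G/A (Ti); 16:C/T (Ti); 19:T/G (Tv); 27:C/T (Ti).
Of the 5 differences, 4 transitions and 1 transversion, so the answer is 1.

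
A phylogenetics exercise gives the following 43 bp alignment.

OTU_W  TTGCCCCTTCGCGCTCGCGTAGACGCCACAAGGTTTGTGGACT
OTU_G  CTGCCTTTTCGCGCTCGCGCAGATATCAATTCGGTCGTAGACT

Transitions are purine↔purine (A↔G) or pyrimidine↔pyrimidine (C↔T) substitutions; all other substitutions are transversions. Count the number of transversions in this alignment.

Differing sites — 1:T/C (Ti); 6:C/T (Ti); 7:C/T (Ti); 20:T/C (Ti); 24:C/T (Ti); 25:G/A (Ti); 26:C/T (Ti); 29:C/A (Tv); 30:A/T (Tv); 31:A/T (Tv); 32:G/C (Tv); 34:T/G (Tv); 36:T/C (Ti); 39:G/A (Ti).
Of the 14 differences, 9 transitions and 5 transversions, so the answer is 5.

5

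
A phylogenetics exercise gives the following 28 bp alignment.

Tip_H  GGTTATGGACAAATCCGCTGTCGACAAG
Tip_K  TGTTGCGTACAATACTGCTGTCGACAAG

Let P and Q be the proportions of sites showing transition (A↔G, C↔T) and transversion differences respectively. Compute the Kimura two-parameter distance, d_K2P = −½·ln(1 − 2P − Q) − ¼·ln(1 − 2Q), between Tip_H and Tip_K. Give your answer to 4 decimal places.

0.3050

Mismatches occur at site 1 (G→T, transversion), site 5 (A→G, transition), site 6 (T→C, transition), site 8 (G→T, transversion), site 13 (A→T, transversion), site 14 (T→A, transversion), site 16 (C→T, transition).
Of the 7 differences, 3 transitions and 4 transversions over 28 sites: P = 3/28 = 0.107143, Q = 4/28 = 0.142857.
d = −0.5·ln(0.642857) − 0.25·ln(0.714286) = −0.5·(-0.441833) − 0.25·(-0.336472) = 0.3050.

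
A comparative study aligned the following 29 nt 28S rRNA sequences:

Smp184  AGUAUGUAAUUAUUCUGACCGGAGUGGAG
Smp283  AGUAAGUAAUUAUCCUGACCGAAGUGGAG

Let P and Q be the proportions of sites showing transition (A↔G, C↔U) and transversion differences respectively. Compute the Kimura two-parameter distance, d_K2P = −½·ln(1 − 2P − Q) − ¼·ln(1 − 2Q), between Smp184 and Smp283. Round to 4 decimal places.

Mismatches occur at site 5 (U→A, transversion), site 14 (U→C, transition), site 22 (G→A, transition).
Of the 3 differences, 2 transitions and 1 transversion over 29 sites: P = 2/29 = 0.068966, Q = 1/29 = 0.034483.
d = −0.5·ln(0.827585) − 0.25·ln(0.931034) = −0.5·(-0.189243) − 0.25·(-0.071459) = 0.1125.

0.1125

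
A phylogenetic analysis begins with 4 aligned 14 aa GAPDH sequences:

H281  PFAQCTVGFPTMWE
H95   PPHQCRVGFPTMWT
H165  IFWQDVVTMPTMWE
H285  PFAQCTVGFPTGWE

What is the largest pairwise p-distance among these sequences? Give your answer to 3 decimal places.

0.571

Pairwise Hamming distances:
  H281 vs H95: 4
  H281 vs H165: 6
  H281 vs H285: 1
  H95 vs H165: 8
  H95 vs H285: 5
  H165 vs H285: 7
The largest is 8 mismatches, between H95 and H165; p = 8/14 = 0.571.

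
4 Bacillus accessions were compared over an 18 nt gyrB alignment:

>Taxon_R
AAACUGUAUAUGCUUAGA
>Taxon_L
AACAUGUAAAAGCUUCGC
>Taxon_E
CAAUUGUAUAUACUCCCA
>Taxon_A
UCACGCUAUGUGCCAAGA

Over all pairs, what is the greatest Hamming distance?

13

Pairwise Hamming distances:
  Taxon_R vs Taxon_L: 6
  Taxon_R vs Taxon_E: 6
  Taxon_R vs Taxon_A: 7
  Taxon_L vs Taxon_E: 9
  Taxon_L vs Taxon_A: 13
  Taxon_E vs Taxon_A: 11
The largest is 13, between Taxon_L and Taxon_A.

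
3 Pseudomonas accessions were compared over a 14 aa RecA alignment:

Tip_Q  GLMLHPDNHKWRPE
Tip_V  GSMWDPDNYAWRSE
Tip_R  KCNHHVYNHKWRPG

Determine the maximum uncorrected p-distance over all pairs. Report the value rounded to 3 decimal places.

0.786

Pairwise Hamming distances:
  Tip_Q vs Tip_V: 6
  Tip_Q vs Tip_R: 7
  Tip_V vs Tip_R: 11
The largest is 11 mismatches, between Tip_V and Tip_R; p = 11/14 = 0.786.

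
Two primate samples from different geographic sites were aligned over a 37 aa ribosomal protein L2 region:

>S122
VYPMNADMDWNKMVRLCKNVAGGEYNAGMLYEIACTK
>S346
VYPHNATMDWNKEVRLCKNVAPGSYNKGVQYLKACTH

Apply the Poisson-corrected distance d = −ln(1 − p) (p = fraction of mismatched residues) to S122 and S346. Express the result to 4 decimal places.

0.3528

Mismatches occur at site 4 (M↔H), site 7 (D↔T), site 13 (M↔E), site 22 (G↔P), site 24 (E↔S), site 27 (A↔K), site 29 (M↔V), site 30 (L↔Q), site 32 (E↔L), site 33 (I↔K), site 37 (K↔H).
p = 11/37 = 0.297297.
d = −ln(1 − 0.297297) = −ln(0.702703) = 0.3528.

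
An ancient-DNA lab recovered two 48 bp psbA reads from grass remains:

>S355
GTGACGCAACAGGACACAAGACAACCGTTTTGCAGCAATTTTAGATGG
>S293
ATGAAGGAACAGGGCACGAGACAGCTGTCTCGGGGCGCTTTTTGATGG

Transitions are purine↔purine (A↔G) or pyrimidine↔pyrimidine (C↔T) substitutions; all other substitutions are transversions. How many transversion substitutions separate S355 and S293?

5

The sequences differ at positions 1 (G/A, transition), 5 (C/A, transversion), 7 (C/G, transversion), 14 (A/G, transition), 18 (A/G, transition), 24 (A/G, transition), 26 (C/T, transition), 29 (T/C, transition), 31 (T/C, transition), 33 (C/G, transversion), 34 (A/G, transition), 37 (A/G, transition), 38 (A/C, transversion), 43 (A/T, transversion).
Of the 14 differences, 9 transitions and 5 transversions, so the answer is 5.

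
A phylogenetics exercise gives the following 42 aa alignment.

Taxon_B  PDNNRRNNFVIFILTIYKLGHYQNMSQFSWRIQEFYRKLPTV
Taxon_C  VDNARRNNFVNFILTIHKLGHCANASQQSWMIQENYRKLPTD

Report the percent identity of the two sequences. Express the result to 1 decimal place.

73.8%

Mismatches occur at site 1 (P↔V), site 4 (N↔A), site 11 (I↔N), site 17 (Y↔H), site 22 (Y↔C), site 23 (Q↔A), site 25 (M↔A), site 28 (F↔Q), site 31 (R↔M), site 35 (F↔N), site 42 (V↔D).
31 of the 42 sites match, so the percent identity is 31/42 × 100 = 73.8%.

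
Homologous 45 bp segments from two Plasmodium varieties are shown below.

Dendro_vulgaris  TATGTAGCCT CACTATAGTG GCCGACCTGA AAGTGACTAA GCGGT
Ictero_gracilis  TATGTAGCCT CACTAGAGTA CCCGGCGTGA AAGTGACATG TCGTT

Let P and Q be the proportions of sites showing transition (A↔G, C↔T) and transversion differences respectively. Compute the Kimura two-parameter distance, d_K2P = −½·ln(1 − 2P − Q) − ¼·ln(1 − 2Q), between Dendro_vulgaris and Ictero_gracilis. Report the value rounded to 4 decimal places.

0.2636

Mismatches occur at site 16 (T↔G, transversion), site 20 (G↔A, transition), site 21 (G↔C, transversion), site 25 (A↔G, transition), site 27 (C↔G, transversion), site 38 (T↔A, transversion), site 39 (A↔T, transversion), site 40 (A↔G, transition), site 41 (G↔T, transversion), site 44 (G↔T, transversion).
Of the 10 differences, 3 transitions and 7 transversions over 45 sites: P = 3/45 = 0.066667, Q = 7/45 = 0.155556.
d = −0.5·ln(0.711110) − 0.25·ln(0.688888) = −0.5·(-0.340928) − 0.25·(-0.372677) = 0.2636.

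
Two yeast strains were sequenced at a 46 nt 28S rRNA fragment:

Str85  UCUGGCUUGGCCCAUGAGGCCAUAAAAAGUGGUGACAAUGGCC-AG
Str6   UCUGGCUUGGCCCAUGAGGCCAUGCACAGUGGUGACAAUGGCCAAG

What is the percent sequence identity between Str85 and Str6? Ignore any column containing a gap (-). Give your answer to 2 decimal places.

Excluding the 1 gap column leaves 45 comparable sites.
The sequences differ at positions 24 (A/G), 25 (A/C), 27 (A/C).
42 of the 45 comparable sites match, so the percent identity is 42/45 × 100 = 93.33%.

93.33%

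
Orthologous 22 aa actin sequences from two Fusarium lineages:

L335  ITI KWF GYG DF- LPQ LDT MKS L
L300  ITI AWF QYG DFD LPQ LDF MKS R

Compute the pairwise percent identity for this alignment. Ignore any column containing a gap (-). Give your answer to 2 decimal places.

80.95%

Excluding the 1 gap column leaves 21 comparable sites.
The sequences differ at positions 4 (K/A), 7 (G/Q), 18 (T/F), 22 (L/R).
17 of the 21 comparable sites match, so the percent identity is 17/21 × 100 = 80.95%.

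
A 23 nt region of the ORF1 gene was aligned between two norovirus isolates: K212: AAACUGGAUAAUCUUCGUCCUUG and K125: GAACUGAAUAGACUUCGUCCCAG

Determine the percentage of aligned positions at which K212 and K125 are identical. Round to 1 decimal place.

Differing sites — 1:A/G; 7:G/A; 11:A/G; 12:U/A; 21:U/C; 22:U/A.
17 of the 23 sites match, so the percent identity is 17/23 × 100 = 73.9%.

73.9%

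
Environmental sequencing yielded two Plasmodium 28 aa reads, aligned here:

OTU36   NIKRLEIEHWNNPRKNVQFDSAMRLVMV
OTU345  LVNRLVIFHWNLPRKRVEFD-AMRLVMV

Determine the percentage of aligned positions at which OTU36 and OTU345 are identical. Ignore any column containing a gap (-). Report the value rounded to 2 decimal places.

70.37%

Excluding the 1 gap column leaves 27 comparable sites.
Mismatches occur at site 1 (N↔L), site 2 (I↔V), site 3 (K↔N), site 6 (E↔V), site 8 (E↔F), site 12 (N↔L), site 16 (N↔R), site 18 (Q↔E).
19 of the 27 comparable sites match, so the percent identity is 19/27 × 100 = 70.37%.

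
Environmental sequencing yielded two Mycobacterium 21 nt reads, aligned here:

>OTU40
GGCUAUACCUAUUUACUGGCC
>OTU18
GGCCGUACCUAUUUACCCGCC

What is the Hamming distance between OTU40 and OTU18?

Differing sites — 4:U/C; 5:A/G; 17:U/C; 18:G/C.
That gives 4 mismatches out of 21 aligned sites, so the Hamming distance is 4.

4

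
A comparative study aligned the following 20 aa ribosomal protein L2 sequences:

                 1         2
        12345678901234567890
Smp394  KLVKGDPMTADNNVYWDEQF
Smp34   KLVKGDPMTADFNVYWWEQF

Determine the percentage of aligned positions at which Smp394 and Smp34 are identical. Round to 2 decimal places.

Mismatches occur at site 12 (N→F), site 17 (D→W).
18 of the 20 sites match, so the percent identity is 18/20 × 100 = 90.00%.

90.00%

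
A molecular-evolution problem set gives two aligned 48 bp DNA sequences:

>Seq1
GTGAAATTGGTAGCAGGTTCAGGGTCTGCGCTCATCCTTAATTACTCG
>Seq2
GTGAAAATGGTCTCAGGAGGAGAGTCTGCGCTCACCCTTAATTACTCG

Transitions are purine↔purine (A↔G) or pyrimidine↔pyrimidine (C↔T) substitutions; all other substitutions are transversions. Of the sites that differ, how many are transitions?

2

Mismatches occur at site 7 (T→A, transversion), site 12 (A→C, transversion), site 13 (G→T, transversion), site 18 (T→A, transversion), site 19 (T→G, transversion), site 20 (C→G, transversion), site 23 (G→A, transition), site 35 (T→C, transition).
Of the 8 differences, 2 transitions and 6 transversions, so the answer is 2.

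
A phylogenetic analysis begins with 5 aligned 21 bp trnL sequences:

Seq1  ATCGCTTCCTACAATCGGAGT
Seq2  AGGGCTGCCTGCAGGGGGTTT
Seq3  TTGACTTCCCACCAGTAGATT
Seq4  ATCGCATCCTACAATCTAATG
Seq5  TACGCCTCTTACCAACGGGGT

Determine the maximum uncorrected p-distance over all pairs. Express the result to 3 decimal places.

0.619

Pairwise Hamming distances:
  Seq1 vs Seq2: 9
  Seq1 vs Seq3: 9
  Seq1 vs Seq4: 5
  Seq1 vs Seq5: 7
  Seq2 vs Seq3: 11
  Seq2 vs Seq4: 12
  Seq2 vs Seq5: 13
  Seq3 vs Seq4: 11
  Seq3 vs Seq5: 11
  Seq4 vs Seq5: 11
The largest is 13 mismatches, between Seq2 and Seq5; p = 13/21 = 0.619.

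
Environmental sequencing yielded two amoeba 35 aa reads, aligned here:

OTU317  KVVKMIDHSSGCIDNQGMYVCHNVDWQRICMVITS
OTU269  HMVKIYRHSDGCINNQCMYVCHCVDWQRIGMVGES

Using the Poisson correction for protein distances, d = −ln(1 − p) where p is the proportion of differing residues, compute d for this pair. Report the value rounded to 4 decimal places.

0.4199

Mismatches occur at site 1 (K→H), site 2 (V→M), site 5 (M→I), site 6 (I→Y), site 7 (D→R), site 10 (S→D), site 14 (D→N), site 17 (G→C), site 23 (N→C), site 30 (C→G), site 33 (I→G), site 34 (T→E).
p = 12/35 = 0.342857.
d = −ln(1 − 0.342857) = −ln(0.657143) = 0.4199.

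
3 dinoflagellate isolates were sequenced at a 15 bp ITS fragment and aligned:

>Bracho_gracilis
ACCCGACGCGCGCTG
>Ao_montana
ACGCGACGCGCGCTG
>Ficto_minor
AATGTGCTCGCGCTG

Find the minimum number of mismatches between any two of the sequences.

1

Pairwise Hamming distances:
  Bracho_gracilis vs Ao_montana: 1
  Bracho_gracilis vs Ficto_minor: 6
  Ao_montana vs Ficto_minor: 6
The smallest is 1, between Bracho_gracilis and Ao_montana.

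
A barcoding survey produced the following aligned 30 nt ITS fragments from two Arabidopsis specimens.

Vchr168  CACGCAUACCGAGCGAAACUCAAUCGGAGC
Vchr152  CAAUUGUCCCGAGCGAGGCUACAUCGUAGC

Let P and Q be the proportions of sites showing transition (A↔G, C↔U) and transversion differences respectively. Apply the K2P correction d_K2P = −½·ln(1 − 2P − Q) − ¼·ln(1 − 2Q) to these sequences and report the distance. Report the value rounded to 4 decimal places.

0.4420

The sequences differ at positions 3 (C/A, transversion), 4 (G/U, transversion), 5 (C/U, transition), 6 (A/G, transition), 8 (A/C, transversion), 17 (A/G, transition), 18 (A/G, transition), 21 (C/A, transversion), 22 (A/C, transversion), 27 (G/U, transversion).
Of the 10 differences, 4 transitions and 6 transversions over 30 sites: P = 4/30 = 0.133333, Q = 6/30 = 0.200000.
d = −0.5·ln(0.533334) − 0.25·ln(0.600000) = −0.5·(-0.628607) − 0.25·(-0.510826) = 0.4420.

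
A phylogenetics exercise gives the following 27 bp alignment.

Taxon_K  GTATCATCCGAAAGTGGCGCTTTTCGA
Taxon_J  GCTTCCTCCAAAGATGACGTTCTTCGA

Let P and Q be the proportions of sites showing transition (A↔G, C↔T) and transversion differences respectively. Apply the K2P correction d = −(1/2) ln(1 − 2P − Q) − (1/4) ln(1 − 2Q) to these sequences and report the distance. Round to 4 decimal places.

Mismatches occur at site 2 (T→C, transition), site 3 (A→T, transversion), site 6 (A→C, transversion), site 10 (G→A, transition), site 13 (A→G, transition), site 14 (G→A, transition), site 17 (G→A, transition), site 20 (C→T, transition), site 22 (T→C, transition).
Of the 9 differences, 7 transitions and 2 transversions over 27 sites: P = 7/27 = 0.259259, Q = 2/27 = 0.074074.
d = −0.5·ln(0.407408) − 0.25·ln(0.851852) = −0.5·(-0.897940) − 0.25·(-0.160342) = 0.4891.

0.4891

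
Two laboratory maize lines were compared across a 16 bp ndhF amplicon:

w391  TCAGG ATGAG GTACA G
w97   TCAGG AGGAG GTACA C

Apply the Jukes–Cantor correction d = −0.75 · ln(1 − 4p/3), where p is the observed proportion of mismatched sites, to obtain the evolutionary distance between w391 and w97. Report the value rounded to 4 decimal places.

0.1367

The sequences differ at positions 7 (T/G), 16 (G/C).
p = 2/16 = 0.125000.
d = −0.75 · ln(1 − (4/3)·0.125000) = −0.75 · ln(0.833333) = −0.75 · (-0.182322) = 0.1367.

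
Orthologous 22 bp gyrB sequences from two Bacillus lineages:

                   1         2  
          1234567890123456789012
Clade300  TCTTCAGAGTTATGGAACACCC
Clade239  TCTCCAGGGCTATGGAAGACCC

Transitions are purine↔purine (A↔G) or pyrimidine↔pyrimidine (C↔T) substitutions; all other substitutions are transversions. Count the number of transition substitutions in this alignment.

3

The sequences differ at positions 4 (T/C, transition), 8 (A/G, transition), 10 (T/C, transition), 18 (C/G, transversion).
Of the 4 differences, 3 transitions and 1 transversion, so the answer is 3.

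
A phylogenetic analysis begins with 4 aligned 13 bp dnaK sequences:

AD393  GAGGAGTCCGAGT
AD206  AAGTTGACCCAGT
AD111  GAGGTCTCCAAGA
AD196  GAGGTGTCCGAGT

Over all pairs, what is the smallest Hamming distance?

1

Pairwise Hamming distances:
  AD393 vs AD206: 5
  AD393 vs AD111: 4
  AD393 vs AD196: 1
  AD206 vs AD111: 6
  AD206 vs AD196: 4
  AD111 vs AD196: 3
The smallest is 1, between AD393 and AD196.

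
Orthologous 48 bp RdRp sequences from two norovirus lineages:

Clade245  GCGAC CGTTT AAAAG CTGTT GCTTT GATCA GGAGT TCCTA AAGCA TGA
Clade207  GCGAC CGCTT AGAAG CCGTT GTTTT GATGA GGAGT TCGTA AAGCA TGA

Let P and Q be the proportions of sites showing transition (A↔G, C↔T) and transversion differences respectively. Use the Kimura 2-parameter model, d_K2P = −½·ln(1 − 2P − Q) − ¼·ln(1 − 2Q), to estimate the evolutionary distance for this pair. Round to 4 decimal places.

Mismatches occur at site 8 (T/C, transition), site 12 (A/G, transition), site 17 (T/C, transition), site 22 (C/T, transition), site 29 (C/G, transversion), site 38 (C/G, transversion).
Of the 6 differences, 4 transitions and 2 transversions over 48 sites: P = 4/48 = 0.083333, Q = 2/48 = 0.041667.
d = −0.5·ln(0.791667) − 0.25·ln(0.916666) = −0.5·(-0.233614) − 0.25·(-0.087012) = 0.1386.

0.1386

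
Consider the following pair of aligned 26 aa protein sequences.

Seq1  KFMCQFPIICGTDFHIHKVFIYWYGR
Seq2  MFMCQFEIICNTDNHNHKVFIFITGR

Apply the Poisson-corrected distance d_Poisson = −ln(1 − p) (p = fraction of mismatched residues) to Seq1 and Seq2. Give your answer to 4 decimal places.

Differing sites — 1:K/M; 7:P/E; 11:G/N; 14:F/N; 16:I/N; 22:Y/F; 23:W/I; 24:Y/T.
p = 8/26 = 0.307692.
d = −ln(1 − 0.307692) = −ln(0.692308) = 0.3677.

0.3677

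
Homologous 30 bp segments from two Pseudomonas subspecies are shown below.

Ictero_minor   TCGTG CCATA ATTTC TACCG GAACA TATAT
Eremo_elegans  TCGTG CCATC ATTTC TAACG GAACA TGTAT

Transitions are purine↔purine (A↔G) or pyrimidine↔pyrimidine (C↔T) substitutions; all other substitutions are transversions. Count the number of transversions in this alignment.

The sequences differ at positions 10 (A/C, transversion), 18 (C/A, transversion), 27 (A/G, transition).
Of the 3 differences, 1 transition and 2 transversions, so the answer is 2.

2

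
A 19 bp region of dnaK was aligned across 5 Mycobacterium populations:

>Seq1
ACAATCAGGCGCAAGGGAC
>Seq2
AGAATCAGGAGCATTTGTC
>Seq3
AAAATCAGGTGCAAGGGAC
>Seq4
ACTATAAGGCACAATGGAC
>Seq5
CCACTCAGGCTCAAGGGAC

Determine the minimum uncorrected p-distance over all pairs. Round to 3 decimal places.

0.105

Pairwise Hamming distances:
  Seq1 vs Seq2: 6
  Seq1 vs Seq3: 2
  Seq1 vs Seq4: 4
  Seq1 vs Seq5: 3
  Seq2 vs Seq3: 6
  Seq2 vs Seq4: 8
  Seq2 vs Seq5: 9
  Seq3 vs Seq4: 6
  Seq3 vs Seq5: 5
  Seq4 vs Seq5: 6
The smallest is 2 mismatches, between Seq1 and Seq3; p = 2/19 = 0.105.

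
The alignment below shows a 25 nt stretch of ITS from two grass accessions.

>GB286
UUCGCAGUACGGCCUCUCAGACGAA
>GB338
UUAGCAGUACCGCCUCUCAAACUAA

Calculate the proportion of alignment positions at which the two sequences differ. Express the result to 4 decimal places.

Mismatches occur at site 3 (C/A), site 11 (G/C), site 20 (G/A), site 23 (G/U).
There are 4 differences over 25 sites, so p = 4/25 = 0.1600.

0.1600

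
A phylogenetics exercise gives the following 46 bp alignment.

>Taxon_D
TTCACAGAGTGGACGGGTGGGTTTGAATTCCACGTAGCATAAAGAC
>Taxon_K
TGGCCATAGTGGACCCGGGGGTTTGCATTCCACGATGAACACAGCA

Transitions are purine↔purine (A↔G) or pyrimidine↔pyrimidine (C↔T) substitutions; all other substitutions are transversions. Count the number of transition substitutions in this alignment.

The sequences differ at positions 2 (T/G, transversion), 3 (C/G, transversion), 4 (A/C, transversion), 7 (G/T, transversion), 15 (G/C, transversion), 16 (G/C, transversion), 18 (T/G, transversion), 26 (A/C, transversion), 35 (T/A, transversion), 36 (A/T, transversion), 38 (C/A, transversion), 40 (T/C, transition), 42 (A/C, transversion), 45 (A/C, transversion), 46 (C/A, transversion).
Of the 15 differences, 1 transition and 14 transversions, so the answer is 1.

1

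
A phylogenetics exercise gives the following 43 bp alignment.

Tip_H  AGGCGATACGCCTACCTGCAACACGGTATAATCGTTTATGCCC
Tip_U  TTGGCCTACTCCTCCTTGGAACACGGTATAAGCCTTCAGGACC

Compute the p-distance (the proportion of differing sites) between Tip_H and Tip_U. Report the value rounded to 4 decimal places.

Differing sites — 1:A/T; 2:G/T; 4:C/G; 5:G/C; 6:A/C; 10:G/T; 14:A/C; 16:C/T; 19:C/G; 32:T/G; 34:G/C; 37:T/C; 39:T/G; 41:C/A.
There are 14 differences over 43 sites, so p = 14/43 = 0.3256.

0.3256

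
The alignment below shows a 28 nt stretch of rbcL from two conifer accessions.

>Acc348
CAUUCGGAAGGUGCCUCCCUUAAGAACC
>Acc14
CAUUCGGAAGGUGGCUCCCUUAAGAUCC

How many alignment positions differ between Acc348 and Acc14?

Differing sites — 14:C/G; 26:A/U.
That gives 2 mismatches out of 28 aligned sites, so the Hamming distance is 2.

2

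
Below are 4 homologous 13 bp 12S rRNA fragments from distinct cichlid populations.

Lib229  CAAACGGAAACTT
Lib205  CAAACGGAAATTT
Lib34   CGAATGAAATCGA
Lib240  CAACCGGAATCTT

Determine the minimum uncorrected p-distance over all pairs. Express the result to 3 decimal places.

0.077

Pairwise Hamming distances:
  Lib229 vs Lib205: 1
  Lib229 vs Lib34: 6
  Lib229 vs Lib240: 2
  Lib205 vs Lib34: 7
  Lib205 vs Lib240: 3
  Lib34 vs Lib240: 6
The smallest is 1 mismatch, between Lib229 and Lib205; p = 1/13 = 0.077.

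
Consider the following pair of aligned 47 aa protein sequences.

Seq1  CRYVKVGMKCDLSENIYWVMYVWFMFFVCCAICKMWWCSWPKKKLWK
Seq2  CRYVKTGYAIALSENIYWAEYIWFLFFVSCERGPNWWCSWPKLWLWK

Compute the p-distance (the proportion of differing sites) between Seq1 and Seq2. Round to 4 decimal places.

0.3617

The sequences differ at positions 6 (V/T), 8 (M/Y), 9 (K/A), 10 (C/I), 11 (D/A), 19 (V/A), 20 (M/E), 22 (V/I), 25 (M/L), 29 (C/S), 31 (A/E), 32 (I/R), 33 (C/G), 34 (K/P), 35 (M/N), 43 (K/L), 44 (K/W).
There are 17 differences over 47 sites, so p = 17/47 = 0.3617.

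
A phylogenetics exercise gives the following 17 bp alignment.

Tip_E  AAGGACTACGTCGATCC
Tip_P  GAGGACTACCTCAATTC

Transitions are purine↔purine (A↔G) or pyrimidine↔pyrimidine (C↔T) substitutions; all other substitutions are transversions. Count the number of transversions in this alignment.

1

The sequences differ at positions 1 (A/G, transition), 10 (G/C, transversion), 13 (G/A, transition), 16 (C/T, transition).
Of the 4 differences, 3 transitions and 1 transversion, so the answer is 1.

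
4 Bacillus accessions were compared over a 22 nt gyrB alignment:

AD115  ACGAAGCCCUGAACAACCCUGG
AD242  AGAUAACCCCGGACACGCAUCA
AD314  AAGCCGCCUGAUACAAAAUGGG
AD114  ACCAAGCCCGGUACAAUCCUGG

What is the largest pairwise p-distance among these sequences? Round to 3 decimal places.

Pairwise Hamming distances:
  AD115 vs AD242: 11
  AD115 vs AD314: 11
  AD115 vs AD114: 4
  AD242 vs AD314: 16
  AD242 vs AD114: 11
  AD314 vs AD114: 10
The largest is 16 mismatches, between AD242 and AD314; p = 16/22 = 0.727.

0.727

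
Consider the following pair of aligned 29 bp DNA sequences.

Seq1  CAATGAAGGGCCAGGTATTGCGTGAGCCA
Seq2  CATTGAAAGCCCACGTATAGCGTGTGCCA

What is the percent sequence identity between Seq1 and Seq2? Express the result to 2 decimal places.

Differing sites — 3:A/T; 8:G/A; 10:G/C; 14:G/C; 19:T/A; 25:A/T.
23 of the 29 sites match, so the percent identity is 23/29 × 100 = 79.31%.

79.31%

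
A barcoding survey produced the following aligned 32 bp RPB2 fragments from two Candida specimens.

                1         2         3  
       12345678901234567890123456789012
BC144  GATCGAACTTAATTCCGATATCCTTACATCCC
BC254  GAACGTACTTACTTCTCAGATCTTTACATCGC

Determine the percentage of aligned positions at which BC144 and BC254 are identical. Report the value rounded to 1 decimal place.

Mismatches occur at site 3 (T/A), site 6 (A/T), site 12 (A/C), site 16 (C/T), site 17 (G/C), site 19 (T/G), site 23 (C/T), site 31 (C/G).
24 of the 32 sites match, so the percent identity is 24/32 × 100 = 75.0%.

75.0%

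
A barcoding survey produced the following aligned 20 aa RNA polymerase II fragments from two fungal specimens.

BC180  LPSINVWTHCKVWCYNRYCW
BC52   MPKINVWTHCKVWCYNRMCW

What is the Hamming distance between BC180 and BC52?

Differing sites — 1:L/M; 3:S/K; 18:Y/M.
That gives 3 mismatches out of 20 aligned sites, so the Hamming distance is 3.

3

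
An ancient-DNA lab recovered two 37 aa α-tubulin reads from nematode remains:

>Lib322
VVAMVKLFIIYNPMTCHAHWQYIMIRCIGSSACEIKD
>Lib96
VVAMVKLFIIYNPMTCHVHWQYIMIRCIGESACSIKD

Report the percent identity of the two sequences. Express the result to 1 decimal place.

Differing sites — 18:A/V; 30:S/E; 34:E/S.
34 of the 37 sites match, so the percent identity is 34/37 × 100 = 91.9%.

91.9%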